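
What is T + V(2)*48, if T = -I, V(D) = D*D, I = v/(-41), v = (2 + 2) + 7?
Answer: 7883/41 ≈ 192.27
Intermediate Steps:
v = 11 (v = 4 + 7 = 11)
I = -11/41 (I = 11/(-41) = 11*(-1/41) = -11/41 ≈ -0.26829)
V(D) = D²
T = 11/41 (T = -1*(-11/41) = 11/41 ≈ 0.26829)
T + V(2)*48 = 11/41 + 2²*48 = 11/41 + 4*48 = 11/41 + 192 = 7883/41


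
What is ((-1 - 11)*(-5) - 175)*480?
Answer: -55200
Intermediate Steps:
((-1 - 11)*(-5) - 175)*480 = (-12*(-5) - 175)*480 = (60 - 175)*480 = -115*480 = -55200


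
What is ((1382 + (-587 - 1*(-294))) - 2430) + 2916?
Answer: 1575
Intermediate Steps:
((1382 + (-587 - 1*(-294))) - 2430) + 2916 = ((1382 + (-587 + 294)) - 2430) + 2916 = ((1382 - 293) - 2430) + 2916 = (1089 - 2430) + 2916 = -1341 + 2916 = 1575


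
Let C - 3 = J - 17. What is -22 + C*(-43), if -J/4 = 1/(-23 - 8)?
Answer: 17808/31 ≈ 574.45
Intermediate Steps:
J = 4/31 (J = -4/(-23 - 8) = -4/(-31) = -4*(-1/31) = 4/31 ≈ 0.12903)
C = -430/31 (C = 3 + (4/31 - 17) = 3 - 523/31 = -430/31 ≈ -13.871)
-22 + C*(-43) = -22 - 430/31*(-43) = -22 + 18490/31 = 17808/31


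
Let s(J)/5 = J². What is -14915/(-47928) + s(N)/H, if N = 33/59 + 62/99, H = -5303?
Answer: 895662832057615/2890440883700568 ≈ 0.30987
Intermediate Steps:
N = 6925/5841 (N = 33*(1/59) + 62*(1/99) = 33/59 + 62/99 = 6925/5841 ≈ 1.1856)
s(J) = 5*J²
-14915/(-47928) + s(N)/H = -14915/(-47928) + (5*(6925/5841)²)/(-5303) = -14915*(-1/47928) + (5*(47955625/34117281))*(-1/5303) = 14915/47928 + (239778125/34117281)*(-1/5303) = 14915/47928 - 239778125/180923941143 = 895662832057615/2890440883700568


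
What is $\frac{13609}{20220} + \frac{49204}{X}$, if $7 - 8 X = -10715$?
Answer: $\frac{1350859123}{36133140} \approx 37.386$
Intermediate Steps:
$X = \frac{5361}{4}$ ($X = \frac{7}{8} - - \frac{10715}{8} = \frac{7}{8} + \frac{10715}{8} = \frac{5361}{4} \approx 1340.3$)
$\frac{13609}{20220} + \frac{49204}{X} = \frac{13609}{20220} + \frac{49204}{\frac{5361}{4}} = 13609 \cdot \frac{1}{20220} + 49204 \cdot \frac{4}{5361} = \frac{13609}{20220} + \frac{196816}{5361} = \frac{1350859123}{36133140}$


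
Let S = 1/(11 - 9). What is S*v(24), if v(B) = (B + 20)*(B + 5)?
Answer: 638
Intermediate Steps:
S = ½ (S = 1/2 = ½ ≈ 0.50000)
v(B) = (5 + B)*(20 + B) (v(B) = (20 + B)*(5 + B) = (5 + B)*(20 + B))
S*v(24) = (100 + 24² + 25*24)/2 = (100 + 576 + 600)/2 = (½)*1276 = 638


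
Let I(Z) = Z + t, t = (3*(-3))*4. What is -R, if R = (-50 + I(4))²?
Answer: -6724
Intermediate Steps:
t = -36 (t = -9*4 = -36)
I(Z) = -36 + Z (I(Z) = Z - 36 = -36 + Z)
R = 6724 (R = (-50 + (-36 + 4))² = (-50 - 32)² = (-82)² = 6724)
-R = -1*6724 = -6724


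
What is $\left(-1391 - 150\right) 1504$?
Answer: $-2317664$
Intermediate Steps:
$\left(-1391 - 150\right) 1504 = \left(-1541\right) 1504 = -2317664$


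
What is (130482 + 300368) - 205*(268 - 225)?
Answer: 422035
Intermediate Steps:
(130482 + 300368) - 205*(268 - 225) = 430850 - 205*43 = 430850 - 8815 = 422035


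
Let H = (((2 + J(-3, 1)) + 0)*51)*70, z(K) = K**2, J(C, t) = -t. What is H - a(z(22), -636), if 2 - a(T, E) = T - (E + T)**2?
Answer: -19052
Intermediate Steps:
a(T, E) = 2 + (E + T)**2 - T (a(T, E) = 2 - (T - (E + T)**2) = 2 + ((E + T)**2 - T) = 2 + (E + T)**2 - T)
H = 3570 (H = (((2 - 1*1) + 0)*51)*70 = (((2 - 1) + 0)*51)*70 = ((1 + 0)*51)*70 = (1*51)*70 = 51*70 = 3570)
H - a(z(22), -636) = 3570 - (2 + (-636 + 22**2)**2 - 1*22**2) = 3570 - (2 + (-636 + 484)**2 - 1*484) = 3570 - (2 + (-152)**2 - 484) = 3570 - (2 + 23104 - 484) = 3570 - 1*22622 = 3570 - 22622 = -19052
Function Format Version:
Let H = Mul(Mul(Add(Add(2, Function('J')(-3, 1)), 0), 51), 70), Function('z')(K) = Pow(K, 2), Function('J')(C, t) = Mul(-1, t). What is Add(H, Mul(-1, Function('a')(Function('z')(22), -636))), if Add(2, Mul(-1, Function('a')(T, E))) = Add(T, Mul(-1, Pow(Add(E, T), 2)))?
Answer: -19052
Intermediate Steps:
Function('a')(T, E) = Add(2, Pow(Add(E, T), 2), Mul(-1, T)) (Function('a')(T, E) = Add(2, Mul(-1, Add(T, Mul(-1, Pow(Add(E, T), 2))))) = Add(2, Add(Pow(Add(E, T), 2), Mul(-1, T))) = Add(2, Pow(Add(E, T), 2), Mul(-1, T)))
H = 3570 (H = Mul(Mul(Add(Add(2, Mul(-1, 1)), 0), 51), 70) = Mul(Mul(Add(Add(2, -1), 0), 51), 70) = Mul(Mul(Add(1, 0), 51), 70) = Mul(Mul(1, 51), 70) = Mul(51, 70) = 3570)
Add(H, Mul(-1, Function('a')(Function('z')(22), -636))) = Add(3570, Mul(-1, Add(2, Pow(Add(-636, Pow(22, 2)), 2), Mul(-1, Pow(22, 2))))) = Add(3570, Mul(-1, Add(2, Pow(Add(-636, 484), 2), Mul(-1, 484)))) = Add(3570, Mul(-1, Add(2, Pow(-152, 2), -484))) = Add(3570, Mul(-1, Add(2, 23104, -484))) = Add(3570, Mul(-1, 22622)) = Add(3570, -22622) = -19052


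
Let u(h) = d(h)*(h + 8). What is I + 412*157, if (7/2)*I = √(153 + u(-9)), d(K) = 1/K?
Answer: 64684 + 2*√1378/21 ≈ 64688.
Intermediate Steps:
u(h) = (8 + h)/h (u(h) = (h + 8)/h = (8 + h)/h)
I = 2*√1378/21 (I = 2*√(153 + (8 - 9)/(-9))/7 = 2*√(153 - ⅑*(-1))/7 = 2*√(153 + ⅑)/7 = 2*√(1378/9)/7 = 2*(√1378/3)/7 = 2*√1378/21 ≈ 3.5354)
I + 412*157 = 2*√1378/21 + 412*157 = 2*√1378/21 + 64684 = 64684 + 2*√1378/21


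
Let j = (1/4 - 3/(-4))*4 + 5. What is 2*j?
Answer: 18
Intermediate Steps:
j = 9 (j = (1*(1/4) - 3*(-1/4))*4 + 5 = (1/4 + 3/4)*4 + 5 = 1*4 + 5 = 4 + 5 = 9)
2*j = 2*9 = 18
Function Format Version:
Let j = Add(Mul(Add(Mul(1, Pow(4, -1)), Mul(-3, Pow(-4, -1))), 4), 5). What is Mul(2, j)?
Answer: 18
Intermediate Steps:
j = 9 (j = Add(Mul(Add(Mul(1, Rational(1, 4)), Mul(-3, Rational(-1, 4))), 4), 5) = Add(Mul(Add(Rational(1, 4), Rational(3, 4)), 4), 5) = Add(Mul(1, 4), 5) = Add(4, 5) = 9)
Mul(2, j) = Mul(2, 9) = 18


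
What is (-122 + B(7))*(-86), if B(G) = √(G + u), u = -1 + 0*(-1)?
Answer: 10492 - 86*√6 ≈ 10281.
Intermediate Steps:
u = -1 (u = -1 + 0 = -1)
B(G) = √(-1 + G) (B(G) = √(G - 1) = √(-1 + G))
(-122 + B(7))*(-86) = (-122 + √(-1 + 7))*(-86) = (-122 + √6)*(-86) = 10492 - 86*√6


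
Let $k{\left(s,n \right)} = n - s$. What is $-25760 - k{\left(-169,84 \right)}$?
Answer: $-26013$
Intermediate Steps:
$-25760 - k{\left(-169,84 \right)} = -25760 - \left(84 - -169\right) = -25760 - \left(84 + 169\right) = -25760 - 253 = -26013$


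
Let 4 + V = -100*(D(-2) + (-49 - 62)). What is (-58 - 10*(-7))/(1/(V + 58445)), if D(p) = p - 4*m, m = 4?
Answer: 856092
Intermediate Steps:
D(p) = -16 + p (D(p) = p - 4*4 = p - 16 = -16 + p)
V = 12896 (V = -4 - 100*((-16 - 2) + (-49 - 62)) = -4 - 100*(-18 - 111) = -4 - 100*(-129) = -4 + 12900 = 12896)
(-58 - 10*(-7))/(1/(V + 58445)) = (-58 - 10*(-7))/(1/(12896 + 58445)) = (-58 + 70)/(1/71341) = 12/(1/71341) = 12*71341 = 856092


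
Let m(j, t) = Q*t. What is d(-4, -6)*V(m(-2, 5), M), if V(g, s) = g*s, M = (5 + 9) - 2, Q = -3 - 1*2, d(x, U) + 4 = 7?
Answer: -900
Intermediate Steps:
d(x, U) = 3 (d(x, U) = -4 + 7 = 3)
Q = -5 (Q = -3 - 2 = -5)
m(j, t) = -5*t
M = 12 (M = 14 - 2 = 12)
d(-4, -6)*V(m(-2, 5), M) = 3*(-5*5*12) = 3*(-25*12) = 3*(-300) = -900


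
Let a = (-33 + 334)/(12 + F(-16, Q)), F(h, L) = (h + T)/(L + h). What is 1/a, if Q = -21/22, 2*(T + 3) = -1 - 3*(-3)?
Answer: 4806/112273 ≈ 0.042806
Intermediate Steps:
T = 1 (T = -3 + (-1 - 3*(-3))/2 = -3 + (-1 + 9)/2 = -3 + (½)*8 = -3 + 4 = 1)
Q = -21/22 (Q = -21*1/22 = -21/22 ≈ -0.95455)
F(h, L) = (1 + h)/(L + h) (F(h, L) = (h + 1)/(L + h) = (1 + h)/(L + h))
a = 112273/4806 (a = (-33 + 334)/(12 + (1 - 16)/(-21/22 - 16)) = 301/(12 - 15/(-373/22)) = 301/(12 - 22/373*(-15)) = 301/(12 + 330/373) = 301/(4806/373) = 301*(373/4806) = 112273/4806 ≈ 23.361)
1/a = 1/(112273/4806) = 4806/112273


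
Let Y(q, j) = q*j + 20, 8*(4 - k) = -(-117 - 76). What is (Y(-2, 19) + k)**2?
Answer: 93025/64 ≈ 1453.5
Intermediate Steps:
k = -161/8 (k = 4 - (-1)*(-117 - 76)/8 = 4 - (-1)*(-193)/8 = 4 - 1/8*193 = 4 - 193/8 = -161/8 ≈ -20.125)
Y(q, j) = 20 + j*q (Y(q, j) = j*q + 20 = 20 + j*q)
(Y(-2, 19) + k)**2 = ((20 + 19*(-2)) - 161/8)**2 = ((20 - 38) - 161/8)**2 = (-18 - 161/8)**2 = (-305/8)**2 = 93025/64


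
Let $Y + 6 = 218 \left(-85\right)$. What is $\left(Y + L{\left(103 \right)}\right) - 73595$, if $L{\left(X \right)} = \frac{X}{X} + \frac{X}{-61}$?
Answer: $- \frac{5620033}{61} \approx -92132.0$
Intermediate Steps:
$Y = -18536$ ($Y = -6 + 218 \left(-85\right) = -6 - 18530 = -18536$)
$L{\left(X \right)} = 1 - \frac{X}{61}$ ($L{\left(X \right)} = 1 + X \left(- \frac{1}{61}\right) = 1 - \frac{X}{61}$)
$\left(Y + L{\left(103 \right)}\right) - 73595 = \left(-18536 + \left(1 - \frac{103}{61}\right)\right) - 73595 = \left(-18536 - \frac{42}{61}\right) - 73595 = - \frac{1130738}{61} - 73595 = - \frac{5620033}{61}$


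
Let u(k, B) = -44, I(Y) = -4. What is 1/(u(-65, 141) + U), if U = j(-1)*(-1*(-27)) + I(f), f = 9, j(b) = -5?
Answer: -1/183 ≈ -0.0054645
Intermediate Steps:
U = -139 (U = -(-5)*(-27) - 4 = -5*27 - 4 = -135 - 4 = -139)
1/(u(-65, 141) + U) = 1/(-44 - 139) = 1/(-183) = -1/183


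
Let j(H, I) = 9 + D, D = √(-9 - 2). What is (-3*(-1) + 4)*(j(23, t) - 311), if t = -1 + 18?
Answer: -2114 + 7*I*√11 ≈ -2114.0 + 23.216*I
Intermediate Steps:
D = I*√11 (D = √(-11) = I*√11 ≈ 3.3166*I)
t = 17
j(H, I) = 9 + I*√11
(-3*(-1) + 4)*(j(23, t) - 311) = (-3*(-1) + 4)*((9 + I*√11) - 311) = (3 + 4)*(-302 + I*√11) = 7*(-302 + I*√11) = -2114 + 7*I*√11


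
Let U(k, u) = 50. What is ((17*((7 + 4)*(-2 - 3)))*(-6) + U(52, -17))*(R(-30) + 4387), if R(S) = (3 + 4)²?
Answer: 25107760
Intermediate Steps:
R(S) = 49 (R(S) = 7² = 49)
((17*((7 + 4)*(-2 - 3)))*(-6) + U(52, -17))*(R(-30) + 4387) = ((17*((7 + 4)*(-2 - 3)))*(-6) + 50)*(49 + 4387) = ((17*(11*(-5)))*(-6) + 50)*4436 = ((17*(-55))*(-6) + 50)*4436 = (-935*(-6) + 50)*4436 = (5610 + 50)*4436 = 5660*4436 = 25107760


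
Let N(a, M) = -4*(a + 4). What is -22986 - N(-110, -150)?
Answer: -23410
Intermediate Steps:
N(a, M) = -16 - 4*a (N(a, M) = -4*(4 + a) = -16 - 4*a)
-22986 - N(-110, -150) = -22986 - (-16 - 4*(-110)) = -22986 - (-16 + 440) = -22986 - 1*424 = -22986 - 424 = -23410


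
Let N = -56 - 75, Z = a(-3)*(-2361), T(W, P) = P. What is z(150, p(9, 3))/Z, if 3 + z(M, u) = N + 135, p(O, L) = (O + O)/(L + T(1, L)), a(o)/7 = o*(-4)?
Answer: -1/198324 ≈ -5.0423e-6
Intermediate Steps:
a(o) = -28*o (a(o) = 7*(o*(-4)) = 7*(-4*o) = -28*o)
p(O, L) = O/L (p(O, L) = (O + O)/(L + L) = (2*O)/((2*L)) = (2*O)*(1/(2*L)) = O/L)
Z = -198324 (Z = -28*(-3)*(-2361) = 84*(-2361) = -198324)
N = -131
z(M, u) = 1 (z(M, u) = -3 + (-131 + 135) = -3 + 4 = 1)
z(150, p(9, 3))/Z = 1/(-198324) = 1*(-1/198324) = -1/198324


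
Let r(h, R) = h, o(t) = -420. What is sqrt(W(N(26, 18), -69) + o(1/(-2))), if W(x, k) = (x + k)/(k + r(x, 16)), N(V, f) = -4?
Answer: I*sqrt(419) ≈ 20.469*I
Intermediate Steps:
W(x, k) = 1 (W(x, k) = (x + k)/(k + x) = (k + x)/(k + x) = 1)
sqrt(W(N(26, 18), -69) + o(1/(-2))) = sqrt(1 - 420) = sqrt(-419) = I*sqrt(419)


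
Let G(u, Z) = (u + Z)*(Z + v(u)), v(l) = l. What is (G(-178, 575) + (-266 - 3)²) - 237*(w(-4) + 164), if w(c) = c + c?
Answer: 192998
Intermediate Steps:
w(c) = 2*c
G(u, Z) = (Z + u)² (G(u, Z) = (u + Z)*(Z + u) = (Z + u)*(Z + u) = (Z + u)²)
(G(-178, 575) + (-266 - 3)²) - 237*(w(-4) + 164) = ((575² + (-178)² + 2*575*(-178)) + (-266 - 3)²) - 237*(2*(-4) + 164) = ((330625 + 31684 - 204700) + (-269)²) - 237*(-8 + 164) = (157609 + 72361) - 237*156 = 229970 - 36972 = 192998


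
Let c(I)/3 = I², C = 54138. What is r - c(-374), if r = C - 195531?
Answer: -561021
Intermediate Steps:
c(I) = 3*I²
r = -141393 (r = 54138 - 195531 = -141393)
r - c(-374) = -141393 - 3*(-374)² = -141393 - 3*139876 = -141393 - 1*419628 = -141393 - 419628 = -561021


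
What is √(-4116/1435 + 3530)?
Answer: √148227710/205 ≈ 59.390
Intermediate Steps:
√(-4116/1435 + 3530) = √(-4116*1/1435 + 3530) = √(-588/205 + 3530) = √(723062/205) = √148227710/205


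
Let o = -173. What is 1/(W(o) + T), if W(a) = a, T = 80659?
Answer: 1/80486 ≈ 1.2425e-5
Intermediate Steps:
1/(W(o) + T) = 1/(-173 + 80659) = 1/80486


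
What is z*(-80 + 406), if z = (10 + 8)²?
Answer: 105624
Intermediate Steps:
z = 324 (z = 18² = 324)
z*(-80 + 406) = 324*(-80 + 406) = 324*326 = 105624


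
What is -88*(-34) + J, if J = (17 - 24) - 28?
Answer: 2957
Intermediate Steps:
J = -35 (J = -7 - 28 = -35)
-88*(-34) + J = -88*(-34) - 35 = 2992 - 35 = 2957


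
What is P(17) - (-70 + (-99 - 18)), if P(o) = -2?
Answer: 185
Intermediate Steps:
P(17) - (-70 + (-99 - 18)) = -2 - (-70 + (-99 - 18)) = -2 - (-70 - 117) = -2 - 1*(-187) = -2 + 187 = 185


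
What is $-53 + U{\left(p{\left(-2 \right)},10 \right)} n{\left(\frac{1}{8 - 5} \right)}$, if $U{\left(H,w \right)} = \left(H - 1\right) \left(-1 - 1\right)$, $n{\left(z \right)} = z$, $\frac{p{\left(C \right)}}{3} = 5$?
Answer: $- \frac{187}{3} \approx -62.333$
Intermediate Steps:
$p{\left(C \right)} = 15$ ($p{\left(C \right)} = 3 \cdot 5 = 15$)
$U{\left(H,w \right)} = 2 - 2 H$ ($U{\left(H,w \right)} = \left(-1 + H\right) \left(-2\right) = 2 - 2 H$)
$-53 + U{\left(p{\left(-2 \right)},10 \right)} n{\left(\frac{1}{8 - 5} \right)} = -53 + \frac{2 - 30}{8 - 5} = -53 + \frac{2 - 30}{3} = -53 - \frac{28}{3} = - \frac{187}{3}$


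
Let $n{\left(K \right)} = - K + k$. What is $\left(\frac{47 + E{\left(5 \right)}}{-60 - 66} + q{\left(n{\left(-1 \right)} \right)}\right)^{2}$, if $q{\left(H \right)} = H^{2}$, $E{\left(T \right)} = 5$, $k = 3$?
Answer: $\frac{964324}{3969} \approx 242.96$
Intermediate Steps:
$n{\left(K \right)} = 3 - K$ ($n{\left(K \right)} = - K + 3 = 3 - K$)
$\left(\frac{47 + E{\left(5 \right)}}{-60 - 66} + q{\left(n{\left(-1 \right)} \right)}\right)^{2} = \left(\frac{47 + 5}{-60 - 66} + \left(3 - -1\right)^{2}\right)^{2} = \left(\frac{52}{-126} + \left(3 + 1\right)^{2}\right)^{2} = \left(52 \left(- \frac{1}{126}\right) + 4^{2}\right)^{2} = \left(- \frac{26}{63} + 16\right)^{2} = \left(\frac{982}{63}\right)^{2} = \frac{964324}{3969}$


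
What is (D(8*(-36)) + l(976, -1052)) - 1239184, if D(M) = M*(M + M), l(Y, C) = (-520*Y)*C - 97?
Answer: 532837647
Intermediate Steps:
l(Y, C) = -97 - 520*C*Y (l(Y, C) = -520*C*Y - 97 = -97 - 520*C*Y)
D(M) = 2*M**2 (D(M) = M*(2*M) = 2*M**2)
(D(8*(-36)) + l(976, -1052)) - 1239184 = (2*(8*(-36))**2 + (-97 - 520*(-1052)*976)) - 1239184 = (2*(-288)**2 + (-97 + 533911040)) - 1239184 = (2*82944 + 533910943) - 1239184 = (165888 + 533910943) - 1239184 = 534076831 - 1239184 = 532837647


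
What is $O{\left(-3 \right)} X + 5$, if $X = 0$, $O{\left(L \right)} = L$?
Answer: $5$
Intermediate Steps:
$O{\left(-3 \right)} X + 5 = \left(-3\right) 0 + 5 = 0 + 5 = 5$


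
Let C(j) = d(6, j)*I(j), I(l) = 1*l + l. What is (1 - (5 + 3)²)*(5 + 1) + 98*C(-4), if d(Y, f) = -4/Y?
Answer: 434/3 ≈ 144.67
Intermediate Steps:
I(l) = 2*l (I(l) = l + l = 2*l)
C(j) = -4*j/3 (C(j) = (-4/6)*(2*j) = (-4*⅙)*(2*j) = -4*j/3)
(1 - (5 + 3)²)*(5 + 1) + 98*C(-4) = (1 - (5 + 3)²)*(5 + 1) + 98*(-4/3*(-4)) = (1 - 1*8²)*6 + 98*(16/3) = (1 - 1*64)*6 + 1568/3 = (1 - 64)*6 + 1568/3 = -63*6 + 1568/3 = -378 + 1568/3 = 434/3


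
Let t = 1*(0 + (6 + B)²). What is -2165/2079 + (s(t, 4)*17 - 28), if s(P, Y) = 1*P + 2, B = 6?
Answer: 5099701/2079 ≈ 2453.0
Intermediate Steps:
t = 144 (t = 1*(0 + (6 + 6)²) = 1*(0 + 12²) = 1*(0 + 144) = 1*144 = 144)
s(P, Y) = 2 + P (s(P, Y) = P + 2 = 2 + P)
-2165/2079 + (s(t, 4)*17 - 28) = -2165/2079 + ((2 + 144)*17 - 28) = -2165*1/2079 + (146*17 - 28) = -2165/2079 + (2482 - 28) = -2165/2079 + 2454 = 5099701/2079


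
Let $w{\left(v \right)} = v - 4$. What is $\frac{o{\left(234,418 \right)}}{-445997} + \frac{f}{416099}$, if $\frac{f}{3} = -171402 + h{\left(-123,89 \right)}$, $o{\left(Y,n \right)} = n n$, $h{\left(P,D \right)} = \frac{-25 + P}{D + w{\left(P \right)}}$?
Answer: $- \frac{5738600474768}{3525999208357} \approx -1.6275$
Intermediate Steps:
$w{\left(v \right)} = -4 + v$ ($w{\left(v \right)} = v - 4 = -4 + v$)
$h{\left(P,D \right)} = \frac{-25 + P}{-4 + D + P}$ ($h{\left(P,D \right)} = \frac{-25 + P}{D + \left(-4 + P\right)} = \frac{-25 + P}{-4 + D + P}$)
$o{\left(Y,n \right)} = n^{2}$
$f = - \frac{9769692}{19}$ ($f = 3 \left(-171402 + \frac{-25 - 123}{-4 + 89 - 123}\right) = 3 \left(-171402 + \frac{1}{-38} \left(-148\right)\right) = 3 \left(-171402 - - \frac{74}{19}\right) = 3 \left(-171402 + \frac{74}{19}\right) = 3 \left(- \frac{3256564}{19}\right) = - \frac{9769692}{19} \approx -5.1419 \cdot 10^{5}$)
$\frac{o{\left(234,418 \right)}}{-445997} + \frac{f}{416099} = \frac{418^{2}}{-445997} - \frac{9769692}{19 \cdot 416099} = 174724 \left(- \frac{1}{445997}\right) - \frac{9769692}{7905881} = - \frac{174724}{445997} - \frac{9769692}{7905881} = - \frac{5738600474768}{3525999208357}$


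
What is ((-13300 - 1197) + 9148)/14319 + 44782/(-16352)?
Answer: -121450051/39024048 ≈ -3.1122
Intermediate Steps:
((-13300 - 1197) + 9148)/14319 + 44782/(-16352) = (-14497 + 9148)*(1/14319) + 44782*(-1/16352) = -5349*1/14319 - 22391/8176 = -1783/4773 - 22391/8176 = -121450051/39024048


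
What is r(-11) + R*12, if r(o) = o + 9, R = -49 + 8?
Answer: -494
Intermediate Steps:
R = -41
r(o) = 9 + o
r(-11) + R*12 = (9 - 11) - 41*12 = -2 - 492 = -494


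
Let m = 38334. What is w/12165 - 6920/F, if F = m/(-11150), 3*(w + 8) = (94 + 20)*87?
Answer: 52152971974/25907395 ≈ 2013.1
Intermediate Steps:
w = 3298 (w = -8 + ((94 + 20)*87)/3 = -8 + (114*87)/3 = -8 + (⅓)*9918 = -8 + 3306 = 3298)
F = -19167/5575 (F = 38334/(-11150) = 38334*(-1/11150) = -19167/5575 ≈ -3.4380)
w/12165 - 6920/F = 3298/12165 - 6920/(-19167/5575) = 3298*(1/12165) - 6920*(-5575/19167) = 3298/12165 + 38579000/19167 = 52152971974/25907395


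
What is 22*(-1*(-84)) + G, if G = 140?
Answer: 1988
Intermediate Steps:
22*(-1*(-84)) + G = 22*(-1*(-84)) + 140 = 22*84 + 140 = 1848 + 140 = 1988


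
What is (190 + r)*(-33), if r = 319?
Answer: -16797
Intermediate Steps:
(190 + r)*(-33) = (190 + 319)*(-33) = 509*(-33) = -16797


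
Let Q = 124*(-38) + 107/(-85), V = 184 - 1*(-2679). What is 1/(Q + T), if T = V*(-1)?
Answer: -85/643982 ≈ -0.00013199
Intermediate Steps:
V = 2863 (V = 184 + 2679 = 2863)
Q = -400627/85 (Q = -4712 + 107*(-1/85) = -4712 - 107/85 = -400627/85 ≈ -4713.3)
T = -2863 (T = 2863*(-1) = -2863)
1/(Q + T) = 1/(-400627/85 - 2863) = 1/(-643982/85) = -85/643982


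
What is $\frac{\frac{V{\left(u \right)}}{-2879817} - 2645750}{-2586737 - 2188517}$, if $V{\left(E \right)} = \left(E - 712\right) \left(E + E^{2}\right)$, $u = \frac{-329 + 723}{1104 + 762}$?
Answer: $\frac{3094059288770471299180}{5584397239078266343383} \approx 0.55405$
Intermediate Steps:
$u = \frac{197}{933}$ ($u = \frac{394}{1866} = 394 \cdot \frac{1}{1866} = \frac{197}{933} \approx 0.21115$)
$V{\left(E \right)} = \left(-712 + E\right) \left(E + E^{2}\right)$
$\frac{\frac{V{\left(u \right)}}{-2879817} - 2645750}{-2586737 - 2188517} = \frac{\frac{\frac{197}{933} \left(-712 + \left(\frac{197}{933}\right)^{2} - \frac{46689}{311}\right)}{-2879817} - 2645750}{-2586737 - 2188517} = \frac{\frac{197 \left(-712 + \frac{38809}{870489} - \frac{46689}{311}\right)}{933} \left(- \frac{1}{2879817}\right) - 2645750}{-4775254} = \left(\frac{197}{933} \left(- \frac{750431870}{870489}\right) \left(- \frac{1}{2879817}\right) - 2645750\right) \left(- \frac{1}{4775254}\right) = \left(\left(- \frac{147835078390}{812166237}\right) \left(- \frac{1}{2879817}\right) - 2645750\right) \left(- \frac{1}{4775254}\right) = \left(\frac{147835078390}{2338890136138629} - 2645750\right) \left(- \frac{1}{4775254}\right) = \left(- \frac{6188118577540942598360}{2338890136138629}\right) \left(- \frac{1}{4775254}\right) = \frac{3094059288770471299180}{5584397239078266343383}$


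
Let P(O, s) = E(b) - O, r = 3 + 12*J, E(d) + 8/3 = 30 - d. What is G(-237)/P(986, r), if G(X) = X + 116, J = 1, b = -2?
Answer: 363/2870 ≈ 0.12648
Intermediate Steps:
E(d) = 82/3 - d (E(d) = -8/3 + (30 - d) = 82/3 - d)
r = 15 (r = 3 + 12*1 = 3 + 12 = 15)
P(O, s) = 88/3 - O (P(O, s) = (82/3 - 1*(-2)) - O = (82/3 + 2) - O = 88/3 - O)
G(X) = 116 + X
G(-237)/P(986, r) = (116 - 237)/(88/3 - 1*986) = -121/(88/3 - 986) = -121/(-2870/3) = -121*(-3/2870) = 363/2870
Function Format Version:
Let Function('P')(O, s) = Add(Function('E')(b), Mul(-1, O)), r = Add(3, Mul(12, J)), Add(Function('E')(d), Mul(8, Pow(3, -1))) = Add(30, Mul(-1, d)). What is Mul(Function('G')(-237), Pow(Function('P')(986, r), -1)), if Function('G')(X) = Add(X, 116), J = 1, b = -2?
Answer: Rational(363, 2870) ≈ 0.12648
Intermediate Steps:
Function('E')(d) = Add(Rational(82, 3), Mul(-1, d)) (Function('E')(d) = Add(Rational(-8, 3), Add(30, Mul(-1, d))) = Add(Rational(82, 3), Mul(-1, d)))
r = 15 (r = Add(3, Mul(12, 1)) = Add(3, 12) = 15)
Function('P')(O, s) = Add(Rational(88, 3), Mul(-1, O)) (Function('P')(O, s) = Add(Add(Rational(82, 3), Mul(-1, -2)), Mul(-1, O)) = Add(Add(Rational(82, 3), 2), Mul(-1, O)) = Add(Rational(88, 3), Mul(-1, O)))
Function('G')(X) = Add(116, X)
Mul(Function('G')(-237), Pow(Function('P')(986, r), -1)) = Mul(Add(116, -237), Pow(Add(Rational(88, 3), Mul(-1, 986)), -1)) = Mul(-121, Pow(Add(Rational(88, 3), -986), -1)) = Mul(-121, Pow(Rational(-2870, 3), -1)) = Mul(-121, Rational(-3, 2870)) = Rational(363, 2870)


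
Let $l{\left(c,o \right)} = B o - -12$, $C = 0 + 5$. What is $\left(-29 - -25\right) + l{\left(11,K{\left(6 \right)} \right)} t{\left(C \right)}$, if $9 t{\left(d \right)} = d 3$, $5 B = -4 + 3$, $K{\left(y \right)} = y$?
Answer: $14$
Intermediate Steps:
$C = 5$
$B = - \frac{1}{5}$ ($B = \frac{-4 + 3}{5} = \frac{1}{5} \left(-1\right) = - \frac{1}{5} \approx -0.2$)
$t{\left(d \right)} = \frac{d}{3}$ ($t{\left(d \right)} = \frac{d 3}{9} = \frac{3 d}{9} = \frac{d}{3}$)
$l{\left(c,o \right)} = 12 - \frac{o}{5}$ ($l{\left(c,o \right)} = - \frac{o}{5} - -12 = - \frac{o}{5} + 12 = 12 - \frac{o}{5}$)
$\left(-29 - -25\right) + l{\left(11,K{\left(6 \right)} \right)} t{\left(C \right)} = \left(-29 - -25\right) + \left(12 - \frac{6}{5}\right) \frac{1}{3} \cdot 5 = \left(-29 + 25\right) + \left(12 - \frac{6}{5}\right) \frac{5}{3} = -4 + \frac{54}{5} \cdot \frac{5}{3} = -4 + 18 = 14$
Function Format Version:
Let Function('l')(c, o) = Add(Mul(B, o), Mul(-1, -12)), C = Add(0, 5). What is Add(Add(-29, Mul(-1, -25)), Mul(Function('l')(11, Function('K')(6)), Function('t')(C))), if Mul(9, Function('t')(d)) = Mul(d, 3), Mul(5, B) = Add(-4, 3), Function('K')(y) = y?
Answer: 14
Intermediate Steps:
C = 5
B = Rational(-1, 5) (B = Mul(Rational(1, 5), Add(-4, 3)) = Mul(Rational(1, 5), -1) = Rational(-1, 5) ≈ -0.20000)
Function('t')(d) = Mul(Rational(1, 3), d) (Function('t')(d) = Mul(Rational(1, 9), Mul(d, 3)) = Mul(Rational(1, 9), Mul(3, d)) = Mul(Rational(1, 3), d))
Function('l')(c, o) = Add(12, Mul(Rational(-1, 5), o)) (Function('l')(c, o) = Add(Mul(Rational(-1, 5), o), Mul(-1, -12)) = Add(Mul(Rational(-1, 5), o), 12) = Add(12, Mul(Rational(-1, 5), o)))
Add(Add(-29, Mul(-1, -25)), Mul(Function('l')(11, Function('K')(6)), Function('t')(C))) = Add(Add(-29, Mul(-1, -25)), Mul(Add(12, Mul(Rational(-1, 5), 6)), Mul(Rational(1, 3), 5))) = Add(Add(-29, 25), Mul(Add(12, Rational(-6, 5)), Rational(5, 3))) = Add(-4, Mul(Rational(54, 5), Rational(5, 3))) = Add(-4, 18) = 14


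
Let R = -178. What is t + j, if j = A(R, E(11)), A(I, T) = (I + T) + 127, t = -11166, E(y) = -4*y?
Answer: -11261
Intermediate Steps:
A(I, T) = 127 + I + T
j = -95 (j = 127 - 178 - 4*11 = 127 - 178 - 44 = -95)
t + j = -11166 - 95 = -11261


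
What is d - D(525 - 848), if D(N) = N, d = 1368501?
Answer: 1368824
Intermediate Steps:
d - D(525 - 848) = 1368501 - (525 - 848) = 1368501 - 1*(-323) = 1368501 + 323 = 1368824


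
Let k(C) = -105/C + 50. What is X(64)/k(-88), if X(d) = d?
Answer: 5632/4505 ≈ 1.2502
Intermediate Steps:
k(C) = 50 - 105/C
X(64)/k(-88) = 64/(50 - 105/(-88)) = 64/(50 - 105*(-1/88)) = 64/(50 + 105/88) = 64/(4505/88) = 64*(88/4505) = 5632/4505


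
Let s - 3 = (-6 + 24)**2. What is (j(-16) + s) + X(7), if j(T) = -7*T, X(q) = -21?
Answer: 418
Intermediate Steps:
s = 327 (s = 3 + (-6 + 24)**2 = 3 + 18**2 = 3 + 324 = 327)
(j(-16) + s) + X(7) = (-7*(-16) + 327) - 21 = (112 + 327) - 21 = 439 - 21 = 418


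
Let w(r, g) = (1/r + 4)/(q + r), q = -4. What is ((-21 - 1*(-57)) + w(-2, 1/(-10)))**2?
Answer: 180625/144 ≈ 1254.3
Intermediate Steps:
w(r, g) = (4 + 1/r)/(-4 + r) (w(r, g) = (1/r + 4)/(-4 + r) = (4 + 1/r)/(-4 + r))
((-21 - 1*(-57)) + w(-2, 1/(-10)))**2 = ((-21 - 1*(-57)) + (1 + 4*(-2))/((-2)*(-4 - 2)))**2 = ((-21 + 57) - 1/2*(1 - 8)/(-6))**2 = (36 - 1/2*(-1/6)*(-7))**2 = (36 - 7/12)**2 = (425/12)**2 = 180625/144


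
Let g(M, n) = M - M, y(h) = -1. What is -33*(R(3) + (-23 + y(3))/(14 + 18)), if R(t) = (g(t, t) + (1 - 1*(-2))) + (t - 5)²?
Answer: -825/4 ≈ -206.25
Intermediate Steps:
g(M, n) = 0
R(t) = 3 + (-5 + t)² (R(t) = (0 + (1 - 1*(-2))) + (t - 5)² = (0 + (1 + 2)) + (-5 + t)² = (0 + 3) + (-5 + t)² = 3 + (-5 + t)²)
-33*(R(3) + (-23 + y(3))/(14 + 18)) = -33*((3 + (-5 + 3)²) + (-23 - 1)/(14 + 18)) = -33*((3 + (-2)²) - 24/32) = -33*((3 + 4) - 24*1/32) = -33*(7 - ¾) = -33*25/4 = -825/4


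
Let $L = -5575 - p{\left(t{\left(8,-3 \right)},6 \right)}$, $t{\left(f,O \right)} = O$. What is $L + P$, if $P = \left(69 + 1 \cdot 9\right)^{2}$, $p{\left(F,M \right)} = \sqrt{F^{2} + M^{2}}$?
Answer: $509 - 3 \sqrt{5} \approx 502.29$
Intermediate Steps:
$P = 6084$ ($P = \left(69 + 9\right)^{2} = 78^{2} = 6084$)
$L = -5575 - 3 \sqrt{5}$ ($L = -5575 - \sqrt{\left(-3\right)^{2} + 6^{2}} = -5575 - \sqrt{9 + 36} = -5575 - \sqrt{45} = -5575 - 3 \sqrt{5} \approx -5581.7$)
$L + P = \left(-5575 - 3 \sqrt{5}\right) + 6084 = 509 - 3 \sqrt{5}$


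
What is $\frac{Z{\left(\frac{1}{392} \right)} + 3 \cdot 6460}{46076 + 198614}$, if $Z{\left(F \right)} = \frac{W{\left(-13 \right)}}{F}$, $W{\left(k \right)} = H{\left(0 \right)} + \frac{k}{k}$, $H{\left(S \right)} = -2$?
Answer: $\frac{9494}{122345} \approx 0.0776$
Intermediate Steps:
$W{\left(k \right)} = -1$ ($W{\left(k \right)} = -2 + \frac{k}{k} = -2 + 1 = -1$)
$Z{\left(F \right)} = - \frac{1}{F}$
$\frac{Z{\left(\frac{1}{392} \right)} + 3 \cdot 6460}{46076 + 198614} = \frac{- \frac{1}{\frac{1}{392}} + 3 \cdot 6460}{46076 + 198614} = \frac{- \frac{1}{\frac{1}{392}} + 19380}{244690} = \left(\left(-1\right) 392 + 19380\right) \frac{1}{244690} = \left(-392 + 19380\right) \frac{1}{244690} = 18988 \cdot \frac{1}{244690} = \frac{9494}{122345}$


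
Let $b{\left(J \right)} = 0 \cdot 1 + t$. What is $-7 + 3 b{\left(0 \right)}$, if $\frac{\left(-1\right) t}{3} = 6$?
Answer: $-61$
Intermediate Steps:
$t = -18$ ($t = \left(-3\right) 6 = -18$)
$b{\left(J \right)} = -18$ ($b{\left(J \right)} = 0 \cdot 1 - 18 = 0 - 18 = -18$)
$-7 + 3 b{\left(0 \right)} = -7 + 3 \left(-18\right) = -7 - 54 = -61$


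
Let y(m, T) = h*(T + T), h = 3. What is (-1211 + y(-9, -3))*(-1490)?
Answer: 1831210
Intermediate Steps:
y(m, T) = 6*T (y(m, T) = 3*(T + T) = 3*(2*T) = 6*T)
(-1211 + y(-9, -3))*(-1490) = (-1211 + 6*(-3))*(-1490) = (-1211 - 18)*(-1490) = -1229*(-1490) = 1831210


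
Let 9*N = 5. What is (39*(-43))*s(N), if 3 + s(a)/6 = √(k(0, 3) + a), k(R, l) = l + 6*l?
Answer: 30186 - 3354*√194 ≈ -16530.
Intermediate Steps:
N = 5/9 (N = (⅑)*5 = 5/9 ≈ 0.55556)
k(R, l) = 7*l
s(a) = -18 + 6*√(21 + a) (s(a) = -18 + 6*√(7*3 + a) = -18 + 6*√(21 + a))
(39*(-43))*s(N) = (39*(-43))*(-18 + 6*√(21 + 5/9)) = -1677*(-18 + 6*√(194/9)) = -1677*(-18 + 6*(√194/3)) = -1677*(-18 + 2*√194) = 30186 - 3354*√194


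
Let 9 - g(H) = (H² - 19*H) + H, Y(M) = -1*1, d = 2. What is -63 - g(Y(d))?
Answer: -53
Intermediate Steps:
Y(M) = -1
g(H) = 9 - H² + 18*H (g(H) = 9 - ((H² - 19*H) + H) = 9 - (H² - 18*H) = 9 + (-H² + 18*H) = 9 - H² + 18*H)
-63 - g(Y(d)) = -63 - (9 - 1*(-1)² + 18*(-1)) = -63 - (9 - 1*1 - 18) = -63 - (9 - 1 - 18) = -63 - 1*(-10) = -63 + 10 = -53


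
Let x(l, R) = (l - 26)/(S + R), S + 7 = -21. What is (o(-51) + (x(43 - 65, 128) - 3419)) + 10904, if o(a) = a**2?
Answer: 252138/25 ≈ 10086.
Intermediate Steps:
S = -28 (S = -7 - 21 = -28)
x(l, R) = (-26 + l)/(-28 + R) (x(l, R) = (l - 26)/(-28 + R) = (-26 + l)/(-28 + R))
(o(-51) + (x(43 - 65, 128) - 3419)) + 10904 = ((-51)**2 + ((-26 + (43 - 65))/(-28 + 128) - 3419)) + 10904 = (2601 + ((-26 - 22)/100 - 3419)) + 10904 = (2601 + ((1/100)*(-48) - 3419)) + 10904 = (2601 + (-12/25 - 3419)) + 10904 = (2601 - 85487/25) + 10904 = -20462/25 + 10904 = 252138/25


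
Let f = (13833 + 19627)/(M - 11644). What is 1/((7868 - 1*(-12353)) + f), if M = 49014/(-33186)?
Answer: 64411133/1302272453133 ≈ 4.9461e-5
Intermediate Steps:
M = -8169/5531 (M = 49014*(-1/33186) = -8169/5531 ≈ -1.4769)
f = -185067260/64411133 (f = (13833 + 19627)/(-8169/5531 - 11644) = 33460/(-64411133/5531) = 33460*(-5531/64411133) = -185067260/64411133 ≈ -2.8732)
1/((7868 - 1*(-12353)) + f) = 1/((7868 - 1*(-12353)) - 185067260/64411133) = 1/((7868 + 12353) - 185067260/64411133) = 1/(20221 - 185067260/64411133) = 1/(1302272453133/64411133) = 64411133/1302272453133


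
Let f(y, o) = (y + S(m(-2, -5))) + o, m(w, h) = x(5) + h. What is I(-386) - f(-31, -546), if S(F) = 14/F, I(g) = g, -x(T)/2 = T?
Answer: 2879/15 ≈ 191.93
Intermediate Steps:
x(T) = -2*T
m(w, h) = -10 + h (m(w, h) = -2*5 + h = -10 + h)
f(y, o) = -14/15 + o + y (f(y, o) = (y + 14/(-10 - 5)) + o = (y + 14/(-15)) + o = (y + 14*(-1/15)) + o = (y - 14/15) + o = (-14/15 + y) + o = -14/15 + o + y)
I(-386) - f(-31, -546) = -386 - (-14/15 - 546 - 31) = -386 - 1*(-8669/15) = -386 + 8669/15 = 2879/15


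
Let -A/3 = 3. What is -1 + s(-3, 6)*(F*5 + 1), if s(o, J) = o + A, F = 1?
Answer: -73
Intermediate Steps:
A = -9 (A = -3*3 = -9)
s(o, J) = -9 + o (s(o, J) = o - 9 = -9 + o)
-1 + s(-3, 6)*(F*5 + 1) = -1 + (-9 - 3)*(1*5 + 1) = -1 - 12*(5 + 1) = -1 - 12*6 = -1 - 72 = -73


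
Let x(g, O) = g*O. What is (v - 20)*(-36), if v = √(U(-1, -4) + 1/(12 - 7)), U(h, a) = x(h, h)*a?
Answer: 720 - 36*I*√95/5 ≈ 720.0 - 70.177*I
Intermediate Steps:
x(g, O) = O*g
U(h, a) = a*h² (U(h, a) = (h*h)*a = h²*a = a*h²)
v = I*√95/5 (v = √(-4*(-1)² + 1/(12 - 7)) = √(-4*1 + 1/5) = √(-4 + ⅕) = √(-19/5) = I*√95/5 ≈ 1.9494*I)
(v - 20)*(-36) = (I*√95/5 - 20)*(-36) = (-20 + I*√95/5)*(-36) = 720 - 36*I*√95/5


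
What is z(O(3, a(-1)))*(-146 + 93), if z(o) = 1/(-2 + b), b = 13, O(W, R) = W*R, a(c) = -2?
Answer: -53/11 ≈ -4.8182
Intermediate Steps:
O(W, R) = R*W
z(o) = 1/11 (z(o) = 1/(-2 + 13) = 1/11)
z(O(3, a(-1)))*(-146 + 93) = (-146 + 93)/11 = (1/11)*(-53) = -53/11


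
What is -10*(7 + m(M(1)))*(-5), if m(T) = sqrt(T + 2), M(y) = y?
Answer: 350 + 50*sqrt(3) ≈ 436.60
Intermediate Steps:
m(T) = sqrt(2 + T)
-10*(7 + m(M(1)))*(-5) = -10*(7 + sqrt(2 + 1))*(-5) = -10*(7 + sqrt(3))*(-5) = (-70 - 10*sqrt(3))*(-5) = 350 + 50*sqrt(3)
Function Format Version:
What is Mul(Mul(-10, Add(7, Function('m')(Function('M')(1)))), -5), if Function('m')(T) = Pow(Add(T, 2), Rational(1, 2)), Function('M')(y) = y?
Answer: Add(350, Mul(50, Pow(3, Rational(1, 2)))) ≈ 436.60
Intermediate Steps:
Function('m')(T) = Pow(Add(2, T), Rational(1, 2))
Mul(Mul(-10, Add(7, Function('m')(Function('M')(1)))), -5) = Mul(Mul(-10, Add(7, Pow(Add(2, 1), Rational(1, 2)))), -5) = Mul(Mul(-10, Add(7, Pow(3, Rational(1, 2)))), -5) = Mul(Add(-70, Mul(-10, Pow(3, Rational(1, 2)))), -5) = Add(350, Mul(50, Pow(3, Rational(1, 2))))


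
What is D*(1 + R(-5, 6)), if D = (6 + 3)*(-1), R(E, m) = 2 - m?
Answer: 27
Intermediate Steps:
D = -9 (D = 9*(-1) = -9)
D*(1 + R(-5, 6)) = -9*(1 + (2 - 1*6)) = -9*(1 + (2 - 6)) = -9*(1 - 4) = -9*(-3) = 27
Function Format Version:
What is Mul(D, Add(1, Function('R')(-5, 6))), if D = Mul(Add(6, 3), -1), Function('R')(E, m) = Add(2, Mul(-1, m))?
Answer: 27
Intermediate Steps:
D = -9 (D = Mul(9, -1) = -9)
Mul(D, Add(1, Function('R')(-5, 6))) = Mul(-9, Add(1, Add(2, Mul(-1, 6)))) = Mul(-9, Add(1, Add(2, -6))) = Mul(-9, Add(1, -4)) = Mul(-9, -3) = 27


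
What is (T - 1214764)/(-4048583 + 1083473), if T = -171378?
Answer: 693071/1482555 ≈ 0.46748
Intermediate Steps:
(T - 1214764)/(-4048583 + 1083473) = (-171378 - 1214764)/(-4048583 + 1083473) = -1386142/(-2965110) = -1386142*(-1/2965110) = 693071/1482555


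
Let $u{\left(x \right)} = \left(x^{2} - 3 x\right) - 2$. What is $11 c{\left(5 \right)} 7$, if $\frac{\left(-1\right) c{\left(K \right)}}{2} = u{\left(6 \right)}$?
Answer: $-2464$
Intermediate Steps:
$u{\left(x \right)} = -2 + x^{2} - 3 x$
$c{\left(K \right)} = -32$ ($c{\left(K \right)} = - 2 \left(-2 + 6^{2} - 18\right) = - 2 \left(-2 + 36 - 18\right) = \left(-2\right) 16 = -32$)
$11 c{\left(5 \right)} 7 = 11 \left(-32\right) 7 = \left(-352\right) 7 = -2464$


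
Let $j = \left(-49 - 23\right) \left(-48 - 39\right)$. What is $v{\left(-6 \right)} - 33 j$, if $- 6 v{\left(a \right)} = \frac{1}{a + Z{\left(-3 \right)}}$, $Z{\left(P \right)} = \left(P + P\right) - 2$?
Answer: $- \frac{17363807}{84} \approx -2.0671 \cdot 10^{5}$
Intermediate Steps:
$Z{\left(P \right)} = -2 + 2 P$ ($Z{\left(P \right)} = 2 P - 2 = -2 + 2 P$)
$v{\left(a \right)} = - \frac{1}{6 \left(-8 + a\right)}$ ($v{\left(a \right)} = - \frac{1}{6 \left(a + \left(-2 + 2 \left(-3\right)\right)\right)} = - \frac{1}{6 \left(a - 8\right)} = - \frac{1}{6 \left(-8 + a\right)}$)
$j = 6264$ ($j = \left(-72\right) \left(-87\right) = 6264$)
$v{\left(-6 \right)} - 33 j = - \frac{1}{-48 + 6 \left(-6\right)} - 206712 = - \frac{1}{-48 - 36} - 206712 = - \frac{1}{-84} - 206712 = \left(-1\right) \left(- \frac{1}{84}\right) - 206712 = \frac{1}{84} - 206712 = - \frac{17363807}{84}$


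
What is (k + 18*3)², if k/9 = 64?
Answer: 396900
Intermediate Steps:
k = 576 (k = 9*64 = 576)
(k + 18*3)² = (576 + 18*3)² = (576 + 54)² = 630² = 396900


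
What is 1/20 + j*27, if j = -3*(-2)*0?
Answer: 1/20 ≈ 0.050000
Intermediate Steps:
j = 0 (j = 6*0 = 0)
1/20 + j*27 = 1/20 + 0*27 = 1/20 + 0 = 1/20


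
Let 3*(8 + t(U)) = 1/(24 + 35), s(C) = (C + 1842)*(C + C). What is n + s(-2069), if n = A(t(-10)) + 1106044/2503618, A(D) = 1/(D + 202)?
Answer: 40377763831857477/42985869251 ≈ 9.3933e+5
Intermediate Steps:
s(C) = 2*C*(1842 + C) (s(C) = (1842 + C)*(2*C) = 2*C*(1842 + C))
t(U) = -1415/177 (t(U) = -8 + 1/(3*(24 + 35)) = -8 + (1/3)/59 = -8 + (1/3)*(1/59) = -8 + 1/177 = -1415/177)
A(D) = 1/(202 + D)
n = 19211792651/42985869251 (n = 1/(202 - 1415/177) + 1106044/2503618 = 1/(34339/177) + 1106044*(1/2503618) = 177/34339 + 553022/1251809 = 19211792651/42985869251 ≈ 0.44693)
n + s(-2069) = 19211792651/42985869251 + 2*(-2069)*(1842 - 2069) = 19211792651/42985869251 + 2*(-2069)*(-227) = 19211792651/42985869251 + 939326 = 40377763831857477/42985869251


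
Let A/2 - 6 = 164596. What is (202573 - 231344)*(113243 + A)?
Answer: -12729642637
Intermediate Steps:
A = 329204 (A = 12 + 2*164596 = 12 + 329192 = 329204)
(202573 - 231344)*(113243 + A) = (202573 - 231344)*(113243 + 329204) = -28771*442447 = -12729642637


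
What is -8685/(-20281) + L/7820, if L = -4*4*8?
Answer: 960599/2332315 ≈ 0.41187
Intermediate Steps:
L = -128 (L = -16*8 = -128)
-8685/(-20281) + L/7820 = -8685/(-20281) - 128/7820 = -8685*(-1/20281) - 128*1/7820 = 8685/20281 - 32/1955 = 960599/2332315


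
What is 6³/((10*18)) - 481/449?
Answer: 289/2245 ≈ 0.12873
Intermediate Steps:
6³/((10*18)) - 481/449 = 216/180 - 481*1/449 = 216*(1/180) - 481/449 = 6/5 - 481/449 = 289/2245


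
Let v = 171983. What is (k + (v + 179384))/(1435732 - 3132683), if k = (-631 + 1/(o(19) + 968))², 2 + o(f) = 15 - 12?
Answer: -703776337531/1593370807911 ≈ -0.44169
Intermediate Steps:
o(f) = 1 (o(f) = -2 + (15 - 12) = -2 + 3 = 1)
k = 373856427844/938961 (k = (-631 + 1/(1 + 968))² = (-631 + 1/969)² = (-611438/969)² = 373856427844/938961 ≈ 3.9816e+5)
(k + (v + 179384))/(1435732 - 3132683) = (373856427844/938961 + (171983 + 179384))/(1435732 - 3132683) = (373856427844/938961 + 351367)/(-1696951) = (703776337531/938961)*(-1/1696951) = -703776337531/1593370807911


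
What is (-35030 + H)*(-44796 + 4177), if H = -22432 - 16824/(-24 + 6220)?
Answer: 3615612710436/1549 ≈ 2.3342e+9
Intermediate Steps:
H = -34751374/1549 (H = -22432 - 16824/6196 = -22432 - 1*4206/1549 = -22432 - 4206/1549 = -34751374/1549 ≈ -22435.)
(-35030 + H)*(-44796 + 4177) = (-35030 - 34751374/1549)*(-44796 + 4177) = -89012844/1549*(-40619) = 3615612710436/1549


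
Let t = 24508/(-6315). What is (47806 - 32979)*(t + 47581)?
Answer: 4454764840289/6315 ≈ 7.0543e+8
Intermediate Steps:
t = -24508/6315 (t = 24508*(-1/6315) = -24508/6315 ≈ -3.8809)
(47806 - 32979)*(t + 47581) = (47806 - 32979)*(-24508/6315 + 47581) = 14827*(300449507/6315) = 4454764840289/6315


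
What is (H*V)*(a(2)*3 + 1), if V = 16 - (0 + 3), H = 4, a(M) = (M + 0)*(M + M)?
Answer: 1300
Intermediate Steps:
a(M) = 2*M**2 (a(M) = M*(2*M) = 2*M**2)
V = 13 (V = 16 - 1*3 = 16 - 3 = 13)
(H*V)*(a(2)*3 + 1) = (4*13)*((2*2**2)*3 + 1) = 52*((2*4)*3 + 1) = 52*(8*3 + 1) = 52*(24 + 1) = 52*25 = 1300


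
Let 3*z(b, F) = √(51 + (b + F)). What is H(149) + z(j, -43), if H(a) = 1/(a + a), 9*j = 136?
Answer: 1/298 + 4*√13/9 ≈ 1.6058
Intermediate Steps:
j = 136/9 (j = (⅑)*136 = 136/9 ≈ 15.111)
H(a) = 1/(2*a)
z(b, F) = √(51 + F + b)/3 (z(b, F) = √(51 + (b + F))/3 = √(51 + (F + b))/3 = √(51 + F + b)/3)
H(149) + z(j, -43) = (½)/149 + √(51 - 43 + 136/9)/3 = (½)*(1/149) + √(208/9)/3 = 1/298 + (4*√13/3)/3 = 1/298 + 4*√13/9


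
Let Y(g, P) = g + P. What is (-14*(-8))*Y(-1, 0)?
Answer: -112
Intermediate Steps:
Y(g, P) = P + g
(-14*(-8))*Y(-1, 0) = (-14*(-8))*(0 - 1) = 112*(-1) = -112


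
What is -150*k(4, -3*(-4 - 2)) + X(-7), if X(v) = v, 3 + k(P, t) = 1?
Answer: 293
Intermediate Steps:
k(P, t) = -2 (k(P, t) = -3 + 1 = -2)
-150*k(4, -3*(-4 - 2)) + X(-7) = -150*(-2) - 7 = 300 - 7 = 293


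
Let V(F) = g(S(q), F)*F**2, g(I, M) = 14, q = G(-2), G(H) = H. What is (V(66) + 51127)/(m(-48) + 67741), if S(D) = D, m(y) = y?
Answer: 112111/67693 ≈ 1.6562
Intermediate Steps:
q = -2
V(F) = 14*F**2
(V(66) + 51127)/(m(-48) + 67741) = (14*66**2 + 51127)/(-48 + 67741) = (14*4356 + 51127)/67693 = (60984 + 51127)*(1/67693) = 112111*(1/67693) = 112111/67693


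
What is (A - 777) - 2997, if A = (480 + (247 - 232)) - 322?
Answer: -3601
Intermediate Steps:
A = 173 (A = (480 + 15) - 322 = 495 - 322 = 173)
(A - 777) - 2997 = (173 - 777) - 2997 = -604 - 2997 = -3601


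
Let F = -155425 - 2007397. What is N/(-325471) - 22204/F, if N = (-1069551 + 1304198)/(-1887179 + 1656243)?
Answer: 834713052290229/81282063476357816 ≈ 0.010269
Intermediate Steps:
F = -2162822
N = -234647/230936 (N = 234647/(-230936) = 234647*(-1/230936) = -234647/230936 ≈ -1.0161)
N/(-325471) - 22204/F = -234647/230936/(-325471) - 22204/(-2162822) = -234647/230936*(-1/325471) - 22204*(-1/2162822) = 234647/75162970856 + 11102/1081411 = 834713052290229/81282063476357816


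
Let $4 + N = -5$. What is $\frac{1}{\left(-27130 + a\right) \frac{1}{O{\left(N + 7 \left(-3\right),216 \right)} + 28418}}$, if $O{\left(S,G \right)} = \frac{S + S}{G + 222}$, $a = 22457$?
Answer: $- \frac{2074504}{341129} \approx -6.0813$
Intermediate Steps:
$N = -9$ ($N = -4 - 5 = -9$)
$O{\left(S,G \right)} = \frac{2 S}{222 + G}$
$\frac{1}{\left(-27130 + a\right) \frac{1}{O{\left(N + 7 \left(-3\right),216 \right)} + 28418}} = \frac{1}{\left(-27130 + 22457\right) \frac{1}{\frac{2 \left(-9 + 7 \left(-3\right)\right)}{222 + 216} + 28418}} = \frac{1}{\left(-4673\right) \frac{1}{\frac{2 \left(-9 - 21\right)}{438} + 28418}} = \frac{1}{\left(-4673\right) \frac{1}{2 \left(-30\right) \frac{1}{438} + 28418}} = \frac{1}{\left(-4673\right) \frac{1}{- \frac{10}{73} + 28418}} = \frac{1}{\left(-4673\right) \frac{1}{\frac{2074504}{73}}} = \frac{1}{\left(-4673\right) \frac{73}{2074504}} = \frac{1}{- \frac{341129}{2074504}} = - \frac{2074504}{341129}$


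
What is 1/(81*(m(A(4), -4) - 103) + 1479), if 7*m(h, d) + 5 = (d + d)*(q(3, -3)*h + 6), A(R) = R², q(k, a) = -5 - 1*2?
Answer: 7/20235 ≈ 0.00034594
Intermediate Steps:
q(k, a) = -7 (q(k, a) = -5 - 2 = -7)
m(h, d) = -5/7 + 2*d*(6 - 7*h)/7 (m(h, d) = -5/7 + ((d + d)*(-7*h + 6))/7 = -5/7 + ((2*d)*(6 - 7*h))/7 = -5/7 + (2*d*(6 - 7*h))/7 = -5/7 + 2*d*(6 - 7*h)/7)
1/(81*(m(A(4), -4) - 103) + 1479) = 1/(81*((-5/7 + (12/7)*(-4) - 2*(-4)*4²) - 103) + 1479) = 1/(81*((-5/7 - 48/7 - 2*(-4)*16) - 103) + 1479) = 1/(81*((-5/7 - 48/7 + 128) - 103) + 1479) = 1/(81*(843/7 - 103) + 1479) = 1/(81*(122/7) + 1479) = 1/(9882/7 + 1479) = 1/(20235/7) = 7/20235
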